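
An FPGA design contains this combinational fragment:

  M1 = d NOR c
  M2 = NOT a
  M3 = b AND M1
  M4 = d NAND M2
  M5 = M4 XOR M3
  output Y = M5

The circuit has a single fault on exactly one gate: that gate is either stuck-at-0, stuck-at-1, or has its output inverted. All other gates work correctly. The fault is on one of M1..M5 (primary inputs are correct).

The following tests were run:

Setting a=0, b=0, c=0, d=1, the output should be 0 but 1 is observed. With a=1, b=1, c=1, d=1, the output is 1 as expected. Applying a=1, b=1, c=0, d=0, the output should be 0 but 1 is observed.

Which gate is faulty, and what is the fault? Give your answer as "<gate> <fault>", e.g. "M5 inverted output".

M5 stuck-at-1

Fault-free values for test 1 (a=0, b=0, c=0, d=1): M1=0, M2=1, M3=0, M4=0, M5=0, giving Y=0. Observed 1.
Test 1: faults giving observed 1 are {M2 stuck-at-0, M2 inverted output, M3 stuck-at-1, M3 inverted output, M4 stuck-at-1, M4 inverted output, M5 stuck-at-1, M5 inverted output}.
Test 2 (a=1, b=1, c=1, d=1): fault-free M1=0, M2=0, M3=0, M4=1, M5=1 → 1; observed 1. Eliminates M2 inverted output, M3 stuck-at-1, M3 inverted output, M4 inverted output, M5 inverted output.
Test 3 (a=1, b=1, c=0, d=0): fault-free M1=1, M2=0, M3=1, M4=1, M5=0 → 0; observed 1. Eliminates M2 stuck-at-0, M4 stuck-at-1.
Only M5 stuck-at-1 is consistent with every test.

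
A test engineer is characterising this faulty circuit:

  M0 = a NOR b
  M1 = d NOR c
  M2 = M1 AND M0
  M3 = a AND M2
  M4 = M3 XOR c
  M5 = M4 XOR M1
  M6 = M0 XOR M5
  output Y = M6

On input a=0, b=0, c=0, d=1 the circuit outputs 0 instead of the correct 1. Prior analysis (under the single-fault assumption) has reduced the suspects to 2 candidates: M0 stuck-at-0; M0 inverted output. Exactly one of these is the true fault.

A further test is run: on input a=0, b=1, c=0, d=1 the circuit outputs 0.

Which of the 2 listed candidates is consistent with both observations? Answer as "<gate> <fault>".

M0 stuck-at-0

Evaluate each candidate on input a=0, b=1, c=0, d=1:
  M0 stuck-at-0: M0=0 [stuck-at-0], M1=0, M2=0, M3=0, M4=0, M5=0, M6=0 → 0 — matches
  M0 inverted output: M0=1 [inverted output], M1=0, M2=0, M3=0, M4=0, M5=0, M6=1 → 1 — eliminated
Only M0 stuck-at-0 reproduces the observed 0.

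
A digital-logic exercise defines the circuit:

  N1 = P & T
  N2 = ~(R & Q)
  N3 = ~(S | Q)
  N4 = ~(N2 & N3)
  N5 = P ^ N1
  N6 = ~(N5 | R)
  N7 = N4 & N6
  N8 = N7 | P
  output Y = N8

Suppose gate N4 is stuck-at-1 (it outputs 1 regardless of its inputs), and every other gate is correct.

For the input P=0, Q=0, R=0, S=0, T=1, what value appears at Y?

1

Propagate with N4 forced: N1=0, N2=1, N3=1, N4=1 [stuck-at-1], N5=0, N6=1, N7=1, N8=1.
So Y = 1. (Without the fault it would be 0.)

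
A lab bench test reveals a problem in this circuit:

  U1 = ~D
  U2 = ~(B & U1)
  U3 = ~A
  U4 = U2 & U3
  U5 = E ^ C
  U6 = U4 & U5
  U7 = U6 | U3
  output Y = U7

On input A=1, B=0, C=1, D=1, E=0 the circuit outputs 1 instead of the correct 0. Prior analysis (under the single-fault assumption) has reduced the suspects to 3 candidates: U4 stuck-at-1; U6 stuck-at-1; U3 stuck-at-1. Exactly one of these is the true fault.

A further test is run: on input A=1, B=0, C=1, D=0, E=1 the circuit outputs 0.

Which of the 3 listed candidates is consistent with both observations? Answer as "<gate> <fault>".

U4 stuck-at-1

Evaluate each candidate on input A=1, B=0, C=1, D=0, E=1:
  U4 stuck-at-1: U1=1, U2=1, U3=0, U4=1 [stuck-at-1], U5=0, U6=0, U7=0 → 0 — matches
  U6 stuck-at-1: U1=1, U2=1, U3=0, U4=0, U5=0, U6=1 [stuck-at-1], U7=1 → 1 — eliminated
  U3 stuck-at-1: U1=1, U2=1, U3=1 [stuck-at-1], U4=1, U5=0, U6=0, U7=1 → 1 — eliminated
Only U4 stuck-at-1 reproduces the observed 0.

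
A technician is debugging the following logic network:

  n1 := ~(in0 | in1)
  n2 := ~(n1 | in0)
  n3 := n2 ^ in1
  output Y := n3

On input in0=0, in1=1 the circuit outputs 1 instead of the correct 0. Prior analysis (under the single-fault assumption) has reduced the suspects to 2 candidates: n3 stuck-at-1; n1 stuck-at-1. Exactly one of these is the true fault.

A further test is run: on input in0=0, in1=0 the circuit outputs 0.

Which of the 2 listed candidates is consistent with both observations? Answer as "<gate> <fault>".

Evaluate each candidate on input in0=0, in1=0:
  n3 stuck-at-1: n1=1, n2=0, n3=1 [stuck-at-1] → 1 — eliminated
  n1 stuck-at-1: n1=1 [stuck-at-1], n2=0, n3=0 → 0 — matches
Only n1 stuck-at-1 reproduces the observed 0.

n1 stuck-at-1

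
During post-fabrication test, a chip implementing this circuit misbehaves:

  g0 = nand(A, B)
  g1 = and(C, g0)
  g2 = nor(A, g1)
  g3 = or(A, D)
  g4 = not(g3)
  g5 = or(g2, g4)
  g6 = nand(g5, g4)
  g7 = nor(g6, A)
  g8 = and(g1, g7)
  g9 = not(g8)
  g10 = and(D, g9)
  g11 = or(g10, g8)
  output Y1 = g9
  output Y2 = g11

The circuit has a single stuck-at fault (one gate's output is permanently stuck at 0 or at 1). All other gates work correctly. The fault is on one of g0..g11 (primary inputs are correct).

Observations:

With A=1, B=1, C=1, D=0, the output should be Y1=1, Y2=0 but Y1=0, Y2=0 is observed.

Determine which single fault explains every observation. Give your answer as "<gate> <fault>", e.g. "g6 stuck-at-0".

g9 stuck-at-0

Fault-free values for test 1 (A=1, B=1, C=1, D=0): g0=0, g1=0, g2=0, g3=1, g4=0, g5=0, g6=1, g7=0, g8=0, g9=1, g10=0, g11=0, giving Y1=1, Y2=0. Observed Y1=0, Y2=0.
Test 1: faults giving observed Y1=0, Y2=0 are {g9 stuck-at-0}.
Only g9 stuck-at-0 is consistent with every test.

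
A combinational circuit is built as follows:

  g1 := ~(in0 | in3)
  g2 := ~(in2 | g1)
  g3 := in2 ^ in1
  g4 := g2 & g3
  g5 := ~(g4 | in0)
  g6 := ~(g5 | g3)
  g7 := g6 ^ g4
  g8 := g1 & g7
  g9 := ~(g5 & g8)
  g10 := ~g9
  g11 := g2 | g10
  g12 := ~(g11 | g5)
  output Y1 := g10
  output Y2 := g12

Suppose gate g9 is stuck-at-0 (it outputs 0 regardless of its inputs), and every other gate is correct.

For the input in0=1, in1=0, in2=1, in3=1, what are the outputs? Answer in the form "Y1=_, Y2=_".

Propagate with g9 forced: g1=0, g2=0, g3=1, g4=0, g5=0, g6=0, g7=0, g8=0, g9=0 [stuck-at-0], g10=1, g11=1, g12=0.
So the outputs are Y1=1, Y2=0. (Without the fault they would be Y1=0, Y2=1.)

Y1=1, Y2=0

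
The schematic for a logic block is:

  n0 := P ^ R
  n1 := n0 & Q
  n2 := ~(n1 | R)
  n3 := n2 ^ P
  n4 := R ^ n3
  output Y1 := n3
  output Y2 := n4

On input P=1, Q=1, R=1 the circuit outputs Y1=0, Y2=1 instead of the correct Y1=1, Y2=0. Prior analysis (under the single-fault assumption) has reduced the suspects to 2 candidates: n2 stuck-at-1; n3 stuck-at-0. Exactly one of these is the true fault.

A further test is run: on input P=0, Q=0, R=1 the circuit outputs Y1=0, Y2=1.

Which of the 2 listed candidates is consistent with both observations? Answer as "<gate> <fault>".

Evaluate each candidate on input P=0, Q=0, R=1:
  n2 stuck-at-1: n0=1, n1=0, n2=1 [stuck-at-1], n3=1, n4=0 → Y1=1, Y2=0 — eliminated
  n3 stuck-at-0: n0=1, n1=0, n2=0, n3=0 [stuck-at-0], n4=1 → Y1=0, Y2=1 — matches
Only n3 stuck-at-0 reproduces the observed Y1=0, Y2=1.

n3 stuck-at-0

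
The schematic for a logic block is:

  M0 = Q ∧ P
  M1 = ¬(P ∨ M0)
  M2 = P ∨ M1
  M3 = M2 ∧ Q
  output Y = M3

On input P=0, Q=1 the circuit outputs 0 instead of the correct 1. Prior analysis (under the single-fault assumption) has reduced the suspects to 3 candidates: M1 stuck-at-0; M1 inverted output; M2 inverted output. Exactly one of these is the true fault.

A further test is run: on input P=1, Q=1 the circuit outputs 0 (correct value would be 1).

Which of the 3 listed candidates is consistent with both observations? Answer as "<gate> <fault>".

M2 inverted output

Evaluate each candidate on input P=1, Q=1:
  M1 stuck-at-0: M0=1, M1=0 [stuck-at-0], M2=1, M3=1 → 1 — eliminated
  M1 inverted output: M0=1, M1=1 [inverted output], M2=1, M3=1 → 1 — eliminated
  M2 inverted output: M0=1, M1=0, M2=0 [inverted output], M3=0 → 0 — matches
Only M2 inverted output reproduces the observed 0.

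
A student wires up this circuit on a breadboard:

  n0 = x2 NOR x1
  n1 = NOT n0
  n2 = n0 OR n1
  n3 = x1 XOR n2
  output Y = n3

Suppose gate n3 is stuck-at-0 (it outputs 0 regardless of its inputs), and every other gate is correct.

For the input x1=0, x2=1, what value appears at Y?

Propagate with n3 forced: n0=0, n1=1, n2=1, n3=0 [stuck-at-0].
So Y = 0. (Without the fault it would be 1.)

0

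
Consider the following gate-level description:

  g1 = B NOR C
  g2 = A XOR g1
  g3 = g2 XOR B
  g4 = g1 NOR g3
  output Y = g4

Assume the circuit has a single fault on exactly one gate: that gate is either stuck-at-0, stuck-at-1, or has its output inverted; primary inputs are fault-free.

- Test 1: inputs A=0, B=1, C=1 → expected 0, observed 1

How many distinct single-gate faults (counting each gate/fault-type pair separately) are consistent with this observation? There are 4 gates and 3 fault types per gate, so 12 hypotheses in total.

Fault-free: g1=0, g2=0, g3=1, g4=0 → 0. Observed 1.
  g1 stuck-at-0: output 0 ✗
  g1 stuck-at-1: output 0 ✗
  g1 inverted output: output 0 ✗
  g2 stuck-at-0: output 0 ✗
  g2 stuck-at-1: output 1 ✓
  g2 inverted output: output 1 ✓
  g3 stuck-at-0: output 1 ✓
  g3 stuck-at-1: output 0 ✗
  g3 inverted output: output 1 ✓
  g4 stuck-at-0: output 0 ✗
  g4 stuck-at-1: output 1 ✓
  g4 inverted output: output 1 ✓
Consistent faults: {g2 stuck-at-1, g2 inverted output, g3 stuck-at-0, g3 inverted output, g4 stuck-at-1, g4 inverted output} — 6 in all.

6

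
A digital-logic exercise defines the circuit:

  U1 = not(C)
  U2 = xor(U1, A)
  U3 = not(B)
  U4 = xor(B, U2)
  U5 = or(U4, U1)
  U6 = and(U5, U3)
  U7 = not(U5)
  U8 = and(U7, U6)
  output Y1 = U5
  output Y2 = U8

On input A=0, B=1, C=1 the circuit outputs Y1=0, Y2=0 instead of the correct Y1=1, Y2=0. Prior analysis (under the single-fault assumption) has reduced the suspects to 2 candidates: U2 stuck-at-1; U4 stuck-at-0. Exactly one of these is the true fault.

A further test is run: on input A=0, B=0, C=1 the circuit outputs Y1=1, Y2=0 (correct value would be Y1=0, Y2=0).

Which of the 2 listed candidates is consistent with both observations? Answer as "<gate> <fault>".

Evaluate each candidate on input A=0, B=0, C=1:
  U2 stuck-at-1: U1=0, U2=1 [stuck-at-1], U3=1, U4=1, U5=1, U6=1, U7=0, U8=0 → Y1=1, Y2=0 — matches
  U4 stuck-at-0: U1=0, U2=0, U3=1, U4=0 [stuck-at-0], U5=0, U6=0, U7=1, U8=0 → Y1=0, Y2=0 — eliminated
Only U2 stuck-at-1 reproduces the observed Y1=1, Y2=0.

U2 stuck-at-1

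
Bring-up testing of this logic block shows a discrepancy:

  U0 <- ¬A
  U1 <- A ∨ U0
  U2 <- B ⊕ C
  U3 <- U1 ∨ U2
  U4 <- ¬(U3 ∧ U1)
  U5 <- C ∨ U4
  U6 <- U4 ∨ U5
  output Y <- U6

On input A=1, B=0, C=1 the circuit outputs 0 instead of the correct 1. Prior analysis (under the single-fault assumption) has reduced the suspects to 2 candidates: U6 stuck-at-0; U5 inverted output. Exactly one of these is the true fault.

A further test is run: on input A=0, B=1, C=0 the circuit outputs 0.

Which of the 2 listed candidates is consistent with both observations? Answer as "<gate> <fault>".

Evaluate each candidate on input A=0, B=1, C=0:
  U6 stuck-at-0: U0=1, U1=1, U2=1, U3=1, U4=0, U5=0, U6=0 [stuck-at-0] → 0 — matches
  U5 inverted output: U0=1, U1=1, U2=1, U3=1, U4=0, U5=1 [inverted output], U6=1 → 1 — eliminated
Only U6 stuck-at-0 reproduces the observed 0.

U6 stuck-at-0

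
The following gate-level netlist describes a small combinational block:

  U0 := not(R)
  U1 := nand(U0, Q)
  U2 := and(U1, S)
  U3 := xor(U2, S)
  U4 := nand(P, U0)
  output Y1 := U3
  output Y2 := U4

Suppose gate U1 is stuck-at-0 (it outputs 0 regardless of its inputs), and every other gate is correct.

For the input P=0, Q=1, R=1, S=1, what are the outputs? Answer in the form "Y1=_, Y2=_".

Y1=1, Y2=1

Propagate with U1 forced: U0=0, U1=0 [stuck-at-0], U2=0, U3=1, U4=1.
So the outputs are Y1=1, Y2=1. (Without the fault they would be Y1=0, Y2=1.)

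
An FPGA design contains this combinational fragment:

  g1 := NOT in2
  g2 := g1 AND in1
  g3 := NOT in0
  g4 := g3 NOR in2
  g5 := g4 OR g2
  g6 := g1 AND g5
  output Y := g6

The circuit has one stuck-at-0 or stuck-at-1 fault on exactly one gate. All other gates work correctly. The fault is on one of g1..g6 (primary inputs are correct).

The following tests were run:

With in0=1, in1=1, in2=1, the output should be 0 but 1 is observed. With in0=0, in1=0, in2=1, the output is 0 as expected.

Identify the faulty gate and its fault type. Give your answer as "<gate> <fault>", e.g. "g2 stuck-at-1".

g1 stuck-at-1

Fault-free values for test 1 (in0=1, in1=1, in2=1): g1=0, g2=0, g3=0, g4=0, g5=0, g6=0, giving Y=0. Observed 1.
Test 1: faults giving observed 1 are {g1 stuck-at-1, g6 stuck-at-1}.
Test 2 (in0=0, in1=0, in2=1): fault-free g1=0, g2=0, g3=1, g4=0, g5=0, g6=0 → 0; observed 0. Eliminates g6 stuck-at-1.
Only g1 stuck-at-1 is consistent with every test.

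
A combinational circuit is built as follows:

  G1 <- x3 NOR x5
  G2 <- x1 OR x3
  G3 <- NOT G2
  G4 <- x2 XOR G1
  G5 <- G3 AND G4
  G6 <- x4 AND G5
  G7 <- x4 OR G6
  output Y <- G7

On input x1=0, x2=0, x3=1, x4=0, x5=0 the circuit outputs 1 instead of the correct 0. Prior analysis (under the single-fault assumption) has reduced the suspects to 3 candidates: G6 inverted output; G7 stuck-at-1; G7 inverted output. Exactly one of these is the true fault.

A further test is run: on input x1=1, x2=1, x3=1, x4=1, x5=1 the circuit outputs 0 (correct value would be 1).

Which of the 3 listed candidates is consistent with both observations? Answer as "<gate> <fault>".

G7 inverted output

Evaluate each candidate on input x1=1, x2=1, x3=1, x4=1, x5=1:
  G6 inverted output: G1=0, G2=1, G3=0, G4=1, G5=0, G6=1 [inverted output], G7=1 → 1 — eliminated
  G7 stuck-at-1: G1=0, G2=1, G3=0, G4=1, G5=0, G6=0, G7=1 [stuck-at-1] → 1 — eliminated
  G7 inverted output: G1=0, G2=1, G3=0, G4=1, G5=0, G6=0, G7=0 [inverted output] → 0 — matches
Only G7 inverted output reproduces the observed 0.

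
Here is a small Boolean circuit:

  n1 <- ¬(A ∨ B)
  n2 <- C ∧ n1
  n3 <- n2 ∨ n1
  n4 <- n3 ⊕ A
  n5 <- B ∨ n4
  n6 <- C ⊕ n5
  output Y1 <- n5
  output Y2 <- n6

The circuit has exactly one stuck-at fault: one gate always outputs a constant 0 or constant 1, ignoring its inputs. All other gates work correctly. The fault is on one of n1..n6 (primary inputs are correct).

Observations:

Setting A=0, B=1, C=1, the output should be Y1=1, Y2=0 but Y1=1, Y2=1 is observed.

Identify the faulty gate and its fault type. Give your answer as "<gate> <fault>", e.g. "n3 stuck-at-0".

n6 stuck-at-1

Fault-free values for test 1 (A=0, B=1, C=1): n1=0, n2=0, n3=0, n4=0, n5=1, n6=0, giving Y1=1, Y2=0. Observed Y1=1, Y2=1.
Test 1: faults giving observed Y1=1, Y2=1 are {n6 stuck-at-1}.
Only n6 stuck-at-1 is consistent with every test.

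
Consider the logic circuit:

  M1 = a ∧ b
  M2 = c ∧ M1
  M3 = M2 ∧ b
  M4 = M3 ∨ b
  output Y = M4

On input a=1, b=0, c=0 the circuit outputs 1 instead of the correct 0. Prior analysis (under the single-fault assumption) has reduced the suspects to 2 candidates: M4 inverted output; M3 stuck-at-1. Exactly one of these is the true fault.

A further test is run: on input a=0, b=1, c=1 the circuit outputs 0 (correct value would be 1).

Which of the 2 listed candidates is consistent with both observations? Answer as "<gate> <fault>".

Evaluate each candidate on input a=0, b=1, c=1:
  M4 inverted output: M1=0, M2=0, M3=0, M4=0 [inverted output] → 0 — matches
  M3 stuck-at-1: M1=0, M2=0, M3=1 [stuck-at-1], M4=1 → 1 — eliminated
Only M4 inverted output reproduces the observed 0.

M4 inverted output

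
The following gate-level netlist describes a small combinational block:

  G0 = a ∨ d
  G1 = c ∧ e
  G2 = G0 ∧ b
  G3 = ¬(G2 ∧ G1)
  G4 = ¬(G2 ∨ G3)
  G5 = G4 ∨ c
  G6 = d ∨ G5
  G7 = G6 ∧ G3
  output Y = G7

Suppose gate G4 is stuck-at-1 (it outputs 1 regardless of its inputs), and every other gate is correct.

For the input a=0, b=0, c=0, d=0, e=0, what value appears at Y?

1

Propagate with G4 forced: G0=0, G1=0, G2=0, G3=1, G4=1 [stuck-at-1], G5=1, G6=1, G7=1.
So Y = 1. (Without the fault it would be 0.)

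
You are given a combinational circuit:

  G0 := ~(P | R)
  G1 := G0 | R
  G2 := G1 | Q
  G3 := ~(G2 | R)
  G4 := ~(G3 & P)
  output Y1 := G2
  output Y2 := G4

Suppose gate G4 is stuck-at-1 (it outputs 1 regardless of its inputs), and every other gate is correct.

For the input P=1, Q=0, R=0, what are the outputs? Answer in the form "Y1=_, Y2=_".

Propagate with G4 forced: G0=0, G1=0, G2=0, G3=1, G4=1 [stuck-at-1].
So the outputs are Y1=0, Y2=1. (Without the fault they would be Y1=0, Y2=0.)

Y1=0, Y2=1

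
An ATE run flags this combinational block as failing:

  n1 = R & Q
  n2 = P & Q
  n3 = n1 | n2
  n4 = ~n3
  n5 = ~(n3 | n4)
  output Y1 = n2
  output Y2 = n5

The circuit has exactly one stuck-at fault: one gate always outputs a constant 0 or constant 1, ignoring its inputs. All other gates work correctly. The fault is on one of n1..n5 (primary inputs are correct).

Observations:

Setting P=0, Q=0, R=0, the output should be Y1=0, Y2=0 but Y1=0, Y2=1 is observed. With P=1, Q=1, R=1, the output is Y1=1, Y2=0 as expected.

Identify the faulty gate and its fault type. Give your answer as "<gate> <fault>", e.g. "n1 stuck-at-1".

n4 stuck-at-0

Fault-free values for test 1 (P=0, Q=0, R=0): n1=0, n2=0, n3=0, n4=1, n5=0, giving Y1=0, Y2=0. Observed Y1=0, Y2=1.
Test 1: faults giving observed Y1=0, Y2=1 are {n4 stuck-at-0, n5 stuck-at-1}.
Test 2 (P=1, Q=1, R=1): fault-free n1=1, n2=1, n3=1, n4=0, n5=0 → Y1=1, Y2=0; observed Y1=1, Y2=0. Eliminates n5 stuck-at-1.
Only n4 stuck-at-0 is consistent with every test.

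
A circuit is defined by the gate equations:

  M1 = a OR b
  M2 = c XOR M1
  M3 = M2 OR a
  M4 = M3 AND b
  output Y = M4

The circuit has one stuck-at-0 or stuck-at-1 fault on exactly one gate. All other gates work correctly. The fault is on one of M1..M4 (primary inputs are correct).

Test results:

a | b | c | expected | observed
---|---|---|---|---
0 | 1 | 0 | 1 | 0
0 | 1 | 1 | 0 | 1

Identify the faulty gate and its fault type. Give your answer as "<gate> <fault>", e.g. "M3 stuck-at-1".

Fault-free values for test 1 (a=0, b=1, c=0): M1=1, M2=1, M3=1, M4=1, giving Y=1. Observed 0.
Test 1: faults giving observed 0 are {M1 stuck-at-0, M2 stuck-at-0, M3 stuck-at-0, M4 stuck-at-0}.
Test 2 (a=0, b=1, c=1): fault-free M1=1, M2=0, M3=0, M4=0 → 0; observed 1. Eliminates M2 stuck-at-0, M3 stuck-at-0, M4 stuck-at-0.
Only M1 stuck-at-0 is consistent with every test.

M1 stuck-at-0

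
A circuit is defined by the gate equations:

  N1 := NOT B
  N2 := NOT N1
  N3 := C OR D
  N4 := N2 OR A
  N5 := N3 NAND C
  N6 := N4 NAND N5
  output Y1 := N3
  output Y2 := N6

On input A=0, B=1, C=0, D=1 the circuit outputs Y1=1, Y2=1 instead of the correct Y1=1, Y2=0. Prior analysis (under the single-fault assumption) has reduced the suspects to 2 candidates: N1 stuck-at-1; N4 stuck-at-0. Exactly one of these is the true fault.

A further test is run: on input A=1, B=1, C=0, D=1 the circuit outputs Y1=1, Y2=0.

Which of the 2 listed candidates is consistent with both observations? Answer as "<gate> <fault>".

N1 stuck-at-1

Evaluate each candidate on input A=1, B=1, C=0, D=1:
  N1 stuck-at-1: N1=1 [stuck-at-1], N2=0, N3=1, N4=1, N5=1, N6=0 → Y1=1, Y2=0 — matches
  N4 stuck-at-0: N1=0, N2=1, N3=1, N4=0 [stuck-at-0], N5=1, N6=1 → Y1=1, Y2=1 — eliminated
Only N1 stuck-at-1 reproduces the observed Y1=1, Y2=0.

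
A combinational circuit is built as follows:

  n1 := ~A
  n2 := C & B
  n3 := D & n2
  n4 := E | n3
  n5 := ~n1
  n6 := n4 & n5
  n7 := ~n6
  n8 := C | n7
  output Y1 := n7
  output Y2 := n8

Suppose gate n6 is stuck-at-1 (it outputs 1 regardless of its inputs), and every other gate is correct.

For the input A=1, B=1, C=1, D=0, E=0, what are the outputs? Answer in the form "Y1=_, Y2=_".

Propagate with n6 forced: n1=0, n2=1, n3=0, n4=0, n5=1, n6=1 [stuck-at-1], n7=0, n8=1.
So the outputs are Y1=0, Y2=1. (Without the fault they would be Y1=1, Y2=1.)

Y1=0, Y2=1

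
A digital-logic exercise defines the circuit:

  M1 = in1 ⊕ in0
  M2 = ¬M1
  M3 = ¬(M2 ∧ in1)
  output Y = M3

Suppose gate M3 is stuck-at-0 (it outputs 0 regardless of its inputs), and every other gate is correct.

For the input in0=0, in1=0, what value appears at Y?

0

Propagate with M3 forced: M1=0, M2=1, M3=0 [stuck-at-0].
So Y = 0. (Without the fault it would be 1.)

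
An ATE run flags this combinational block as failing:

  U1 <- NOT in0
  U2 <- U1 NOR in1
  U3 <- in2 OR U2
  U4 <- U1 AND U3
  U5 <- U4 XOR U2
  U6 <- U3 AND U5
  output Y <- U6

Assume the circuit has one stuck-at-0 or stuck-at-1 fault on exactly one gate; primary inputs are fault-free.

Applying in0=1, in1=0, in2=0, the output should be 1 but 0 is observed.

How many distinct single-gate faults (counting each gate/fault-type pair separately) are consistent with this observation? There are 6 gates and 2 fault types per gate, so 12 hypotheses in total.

6

Fault-free: U1=0, U2=1, U3=1, U4=0, U5=1, U6=1 → 1. Observed 0.
  U1 stuck-at-0: output 1 ✗
  U1 stuck-at-1: output 0 ✓
  U2 stuck-at-0: output 0 ✓
  U2 stuck-at-1: output 1 ✗
  U3 stuck-at-0: output 0 ✓
  U3 stuck-at-1: output 1 ✗
  U4 stuck-at-0: output 1 ✗
  U4 stuck-at-1: output 0 ✓
  U5 stuck-at-0: output 0 ✓
  U5 stuck-at-1: output 1 ✗
  U6 stuck-at-0: output 0 ✓
  U6 stuck-at-1: output 1 ✗
Consistent faults: {U1 stuck-at-1, U2 stuck-at-0, U3 stuck-at-0, U4 stuck-at-1, U5 stuck-at-0, U6 stuck-at-0} — 6 in all.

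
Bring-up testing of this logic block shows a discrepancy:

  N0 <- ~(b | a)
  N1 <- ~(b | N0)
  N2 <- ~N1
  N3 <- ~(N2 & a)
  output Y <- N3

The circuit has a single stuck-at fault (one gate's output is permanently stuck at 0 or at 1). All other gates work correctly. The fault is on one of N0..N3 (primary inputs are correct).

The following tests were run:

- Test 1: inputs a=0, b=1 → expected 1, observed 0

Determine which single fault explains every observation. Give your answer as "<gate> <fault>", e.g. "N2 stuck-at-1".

Fault-free values for test 1 (a=0, b=1): N0=0, N1=0, N2=1, N3=1, giving Y=1. Observed 0.
Test 1: faults giving observed 0 are {N3 stuck-at-0}.
Only N3 stuck-at-0 is consistent with every test.

N3 stuck-at-0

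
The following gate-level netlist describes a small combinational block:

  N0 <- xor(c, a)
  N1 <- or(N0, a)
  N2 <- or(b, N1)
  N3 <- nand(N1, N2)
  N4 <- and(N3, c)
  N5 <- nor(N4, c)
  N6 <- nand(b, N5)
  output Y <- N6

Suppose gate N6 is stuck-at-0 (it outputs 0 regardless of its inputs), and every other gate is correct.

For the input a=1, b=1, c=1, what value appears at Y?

Propagate with N6 forced: N0=0, N1=1, N2=1, N3=0, N4=0, N5=0, N6=0 [stuck-at-0].
So Y = 0. (Without the fault it would be 1.)

0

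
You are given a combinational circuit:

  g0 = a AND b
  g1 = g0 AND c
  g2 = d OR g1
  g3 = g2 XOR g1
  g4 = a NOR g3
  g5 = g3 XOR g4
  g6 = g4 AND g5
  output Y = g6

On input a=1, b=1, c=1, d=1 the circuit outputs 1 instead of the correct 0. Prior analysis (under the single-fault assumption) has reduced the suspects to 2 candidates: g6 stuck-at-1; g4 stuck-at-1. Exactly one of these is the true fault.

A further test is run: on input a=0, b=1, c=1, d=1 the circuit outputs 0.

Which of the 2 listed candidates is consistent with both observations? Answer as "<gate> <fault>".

g4 stuck-at-1

Evaluate each candidate on input a=0, b=1, c=1, d=1:
  g6 stuck-at-1: g0=0, g1=0, g2=1, g3=1, g4=0, g5=1, g6=1 [stuck-at-1] → 1 — eliminated
  g4 stuck-at-1: g0=0, g1=0, g2=1, g3=1, g4=1 [stuck-at-1], g5=0, g6=0 → 0 — matches
Only g4 stuck-at-1 reproduces the observed 0.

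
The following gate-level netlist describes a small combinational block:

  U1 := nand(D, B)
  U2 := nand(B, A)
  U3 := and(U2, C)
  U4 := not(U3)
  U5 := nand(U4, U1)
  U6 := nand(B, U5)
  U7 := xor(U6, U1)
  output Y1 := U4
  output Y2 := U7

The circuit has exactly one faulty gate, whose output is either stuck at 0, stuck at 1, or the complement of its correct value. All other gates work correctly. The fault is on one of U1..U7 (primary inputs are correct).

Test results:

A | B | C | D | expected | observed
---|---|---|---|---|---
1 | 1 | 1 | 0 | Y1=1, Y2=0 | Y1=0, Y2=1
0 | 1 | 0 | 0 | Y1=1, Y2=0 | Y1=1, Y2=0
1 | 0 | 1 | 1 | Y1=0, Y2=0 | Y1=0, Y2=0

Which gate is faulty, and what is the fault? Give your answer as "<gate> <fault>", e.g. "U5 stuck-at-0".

Fault-free values for test 1 (A=1, B=1, C=1, D=0): U1=1, U2=0, U3=0, U4=1, U5=0, U6=1, U7=0, giving Y1=1, Y2=0. Observed Y1=0, Y2=1.
Test 1: faults giving observed Y1=0, Y2=1 are {U2 stuck-at-1, U2 inverted output, U3 stuck-at-1, U3 inverted output, U4 stuck-at-0, U4 inverted output}.
Test 2 (A=0, B=1, C=0, D=0): fault-free U1=1, U2=1, U3=0, U4=1, U5=0, U6=1, U7=0 → Y1=1, Y2=0; observed Y1=1, Y2=0. Eliminates U3 stuck-at-1, U3 inverted output, U4 stuck-at-0, U4 inverted output.
Test 3 (A=1, B=0, C=1, D=1): fault-free U1=1, U2=1, U3=1, U4=0, U5=1, U6=1, U7=0 → Y1=0, Y2=0; observed Y1=0, Y2=0. Eliminates U2 inverted output.
Only U2 stuck-at-1 is consistent with every test.

U2 stuck-at-1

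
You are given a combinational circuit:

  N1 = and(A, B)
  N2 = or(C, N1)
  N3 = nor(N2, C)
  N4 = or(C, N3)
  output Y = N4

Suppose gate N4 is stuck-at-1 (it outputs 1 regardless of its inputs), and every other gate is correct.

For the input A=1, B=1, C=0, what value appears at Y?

1

Propagate with N4 forced: N1=1, N2=1, N3=0, N4=1 [stuck-at-1].
So Y = 1. (Without the fault it would be 0.)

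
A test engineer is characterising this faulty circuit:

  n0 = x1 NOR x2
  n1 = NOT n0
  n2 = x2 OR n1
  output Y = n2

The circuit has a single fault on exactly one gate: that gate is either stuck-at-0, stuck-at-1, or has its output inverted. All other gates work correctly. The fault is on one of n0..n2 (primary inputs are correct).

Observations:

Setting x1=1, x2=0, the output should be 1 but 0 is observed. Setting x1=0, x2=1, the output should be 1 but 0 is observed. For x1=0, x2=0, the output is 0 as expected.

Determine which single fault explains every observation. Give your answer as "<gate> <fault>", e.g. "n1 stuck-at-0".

n2 stuck-at-0

Fault-free values for test 1 (x1=1, x2=0): n0=0, n1=1, n2=1, giving Y=1. Observed 0.
Test 1: faults giving observed 0 are {n0 stuck-at-1, n0 inverted output, n1 stuck-at-0, n1 inverted output, n2 stuck-at-0, n2 inverted output}.
Test 2 (x1=0, x2=1): fault-free n0=0, n1=1, n2=1 → 1; observed 0. Eliminates n0 stuck-at-1, n0 inverted output, n1 stuck-at-0, n1 inverted output.
Test 3 (x1=0, x2=0): fault-free n0=1, n1=0, n2=0 → 0; observed 0. Eliminates n2 inverted output.
Only n2 stuck-at-0 is consistent with every test.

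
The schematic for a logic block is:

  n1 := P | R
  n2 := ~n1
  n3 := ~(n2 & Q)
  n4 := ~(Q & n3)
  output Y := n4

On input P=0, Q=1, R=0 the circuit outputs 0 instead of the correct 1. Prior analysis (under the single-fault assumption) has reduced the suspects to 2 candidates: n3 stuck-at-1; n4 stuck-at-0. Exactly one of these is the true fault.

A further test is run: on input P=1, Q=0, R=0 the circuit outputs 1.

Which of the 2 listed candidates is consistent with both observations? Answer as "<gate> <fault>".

Evaluate each candidate on input P=1, Q=0, R=0:
  n3 stuck-at-1: n1=1, n2=0, n3=1 [stuck-at-1], n4=1 → 1 — matches
  n4 stuck-at-0: n1=1, n2=0, n3=1, n4=0 [stuck-at-0] → 0 — eliminated
Only n3 stuck-at-1 reproduces the observed 1.

n3 stuck-at-1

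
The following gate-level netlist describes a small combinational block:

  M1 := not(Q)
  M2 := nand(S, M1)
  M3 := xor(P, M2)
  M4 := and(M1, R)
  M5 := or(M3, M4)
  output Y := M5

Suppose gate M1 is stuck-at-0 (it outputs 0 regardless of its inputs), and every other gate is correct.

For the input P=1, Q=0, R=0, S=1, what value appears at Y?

Propagate with M1 forced: M1=0 [stuck-at-0], M2=1, M3=0, M4=0, M5=0.
So Y = 0. (Without the fault it would be 1.)

0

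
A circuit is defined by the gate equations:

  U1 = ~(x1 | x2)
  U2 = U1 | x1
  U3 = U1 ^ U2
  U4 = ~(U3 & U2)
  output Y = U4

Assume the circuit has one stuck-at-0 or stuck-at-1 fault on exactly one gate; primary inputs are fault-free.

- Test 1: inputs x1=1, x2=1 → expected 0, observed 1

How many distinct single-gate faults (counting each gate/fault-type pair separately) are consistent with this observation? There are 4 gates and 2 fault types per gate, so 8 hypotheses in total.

Fault-free: U1=0, U2=1, U3=1, U4=0 → 0. Observed 1.
  U1 stuck-at-0: output 0 ✗
  U1 stuck-at-1: output 1 ✓
  U2 stuck-at-0: output 1 ✓
  U2 stuck-at-1: output 0 ✗
  U3 stuck-at-0: output 1 ✓
  U3 stuck-at-1: output 0 ✗
  U4 stuck-at-0: output 0 ✗
  U4 stuck-at-1: output 1 ✓
Consistent faults: {U1 stuck-at-1, U2 stuck-at-0, U3 stuck-at-0, U4 stuck-at-1} — 4 in all.

4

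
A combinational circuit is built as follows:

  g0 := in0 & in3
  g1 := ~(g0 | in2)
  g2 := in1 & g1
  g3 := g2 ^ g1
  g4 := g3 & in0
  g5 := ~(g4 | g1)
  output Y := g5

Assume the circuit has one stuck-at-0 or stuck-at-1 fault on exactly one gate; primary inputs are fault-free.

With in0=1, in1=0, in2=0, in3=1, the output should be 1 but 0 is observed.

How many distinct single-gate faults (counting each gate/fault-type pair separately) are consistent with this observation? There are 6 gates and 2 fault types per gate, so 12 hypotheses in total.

Fault-free: g0=1, g1=0, g2=0, g3=0, g4=0, g5=1 → 1. Observed 0.
  g0 stuck-at-0: output 0 ✓
  g0 stuck-at-1: output 1 ✗
  g1 stuck-at-0: output 1 ✗
  g1 stuck-at-1: output 0 ✓
  g2 stuck-at-0: output 1 ✗
  g2 stuck-at-1: output 0 ✓
  g3 stuck-at-0: output 1 ✗
  g3 stuck-at-1: output 0 ✓
  g4 stuck-at-0: output 1 ✗
  g4 stuck-at-1: output 0 ✓
  g5 stuck-at-0: output 0 ✓
  g5 stuck-at-1: output 1 ✗
Consistent faults: {g0 stuck-at-0, g1 stuck-at-1, g2 stuck-at-1, g3 stuck-at-1, g4 stuck-at-1, g5 stuck-at-0} — 6 in all.

6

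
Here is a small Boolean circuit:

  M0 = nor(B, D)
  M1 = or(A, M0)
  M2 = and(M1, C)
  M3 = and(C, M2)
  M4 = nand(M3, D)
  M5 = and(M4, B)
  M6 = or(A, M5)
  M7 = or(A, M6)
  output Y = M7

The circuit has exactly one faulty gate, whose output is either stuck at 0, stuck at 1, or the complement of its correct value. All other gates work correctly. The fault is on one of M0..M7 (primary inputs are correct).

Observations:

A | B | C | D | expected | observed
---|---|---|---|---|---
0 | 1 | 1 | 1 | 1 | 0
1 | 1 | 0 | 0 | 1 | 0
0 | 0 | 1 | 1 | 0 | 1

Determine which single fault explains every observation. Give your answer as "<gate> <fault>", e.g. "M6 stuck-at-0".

M7 inverted output

Fault-free values for test 1 (A=0, B=1, C=1, D=1): M0=0, M1=0, M2=0, M3=0, M4=1, M5=1, M6=1, M7=1, giving Y=1. Observed 0.
Test 1: faults giving observed 0 are {M0 stuck-at-1, M0 inverted output, M1 stuck-at-1, M1 inverted output, M2 stuck-at-1, M2 inverted output, M3 stuck-at-1, M3 inverted output, M4 stuck-at-0, M4 inverted output, M5 stuck-at-0, M5 inverted output, M6 stuck-at-0, M6 inverted output, M7 stuck-at-0, M7 inverted output}.
Test 2 (A=1, B=1, C=0, D=0): fault-free M0=0, M1=1, M2=0, M3=0, M4=1, M5=1, M6=1, M7=1 → 1; observed 0. Eliminates M0 stuck-at-1, M0 inverted output, M1 stuck-at-1, M1 inverted output, M2 stuck-at-1, M2 inverted output, M3 stuck-at-1, M3 inverted output, M4 stuck-at-0, M4 inverted output, M5 stuck-at-0, M5 inverted output, M6 stuck-at-0, M6 inverted output.
Test 3 (A=0, B=0, C=1, D=1): fault-free M0=0, M1=0, M2=0, M3=0, M4=1, M5=0, M6=0, M7=0 → 0; observed 1. Eliminates M7 stuck-at-0.
Only M7 inverted output is consistent with every test.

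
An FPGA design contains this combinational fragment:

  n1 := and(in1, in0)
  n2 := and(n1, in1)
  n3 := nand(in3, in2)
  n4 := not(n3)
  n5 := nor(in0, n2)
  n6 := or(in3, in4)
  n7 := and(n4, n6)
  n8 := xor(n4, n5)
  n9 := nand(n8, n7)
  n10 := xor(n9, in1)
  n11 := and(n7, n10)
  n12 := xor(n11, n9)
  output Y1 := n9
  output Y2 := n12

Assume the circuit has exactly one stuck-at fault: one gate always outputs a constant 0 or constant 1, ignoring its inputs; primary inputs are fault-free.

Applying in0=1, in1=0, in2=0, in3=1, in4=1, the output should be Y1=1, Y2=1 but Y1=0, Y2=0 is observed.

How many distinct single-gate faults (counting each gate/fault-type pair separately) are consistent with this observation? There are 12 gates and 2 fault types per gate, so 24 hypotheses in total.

Fault-free: n1=0, n2=0, n3=1, n4=0, n5=0, n6=1, n7=0, n8=0, n9=1, n10=1, n11=0, n12=1 → Y1=1, Y2=1. Observed Y1=0, Y2=0.
  n1: none of the 2 fault types match ✗
  n2: none of the 2 fault types match ✗
  n3: stuck-at-0 ✓; others ✗
  n4: stuck-at-1 ✓; others ✗
  n5: none of the 2 fault types match ✗
  n6: none of the 2 fault types match ✗
  n7: none of the 2 fault types match ✗
  n8: none of the 2 fault types match ✗
  n9: stuck-at-0 ✓; others ✗
  n10: none of the 2 fault types match ✗
  n11: none of the 2 fault types match ✗
  n12: none of the 2 fault types match ✗
Consistent faults: {n3 stuck-at-0, n4 stuck-at-1, n9 stuck-at-0} — 3 in all.

3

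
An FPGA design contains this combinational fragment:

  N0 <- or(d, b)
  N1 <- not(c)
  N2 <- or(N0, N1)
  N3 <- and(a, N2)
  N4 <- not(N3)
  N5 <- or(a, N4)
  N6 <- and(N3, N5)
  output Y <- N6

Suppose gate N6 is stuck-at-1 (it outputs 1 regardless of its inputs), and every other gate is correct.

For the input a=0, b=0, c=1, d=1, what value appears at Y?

1

Propagate with N6 forced: N0=1, N1=0, N2=1, N3=0, N4=1, N5=1, N6=1 [stuck-at-1].
So Y = 1. (Without the fault it would be 0.)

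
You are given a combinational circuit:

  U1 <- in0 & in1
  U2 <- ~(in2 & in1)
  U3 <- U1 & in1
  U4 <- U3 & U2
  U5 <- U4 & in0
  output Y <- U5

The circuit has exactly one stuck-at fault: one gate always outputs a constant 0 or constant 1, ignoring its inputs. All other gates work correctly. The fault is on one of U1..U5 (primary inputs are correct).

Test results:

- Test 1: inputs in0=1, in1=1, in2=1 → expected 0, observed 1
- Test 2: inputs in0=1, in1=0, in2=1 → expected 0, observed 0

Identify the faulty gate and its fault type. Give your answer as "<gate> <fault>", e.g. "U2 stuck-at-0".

U2 stuck-at-1

Fault-free values for test 1 (in0=1, in1=1, in2=1): U1=1, U2=0, U3=1, U4=0, U5=0, giving Y=0. Observed 1.
Test 1: faults giving observed 1 are {U2 stuck-at-1, U4 stuck-at-1, U5 stuck-at-1}.
Test 2 (in0=1, in1=0, in2=1): fault-free U1=0, U2=1, U3=0, U4=0, U5=0 → 0; observed 0. Eliminates U4 stuck-at-1, U5 stuck-at-1.
Only U2 stuck-at-1 is consistent with every test.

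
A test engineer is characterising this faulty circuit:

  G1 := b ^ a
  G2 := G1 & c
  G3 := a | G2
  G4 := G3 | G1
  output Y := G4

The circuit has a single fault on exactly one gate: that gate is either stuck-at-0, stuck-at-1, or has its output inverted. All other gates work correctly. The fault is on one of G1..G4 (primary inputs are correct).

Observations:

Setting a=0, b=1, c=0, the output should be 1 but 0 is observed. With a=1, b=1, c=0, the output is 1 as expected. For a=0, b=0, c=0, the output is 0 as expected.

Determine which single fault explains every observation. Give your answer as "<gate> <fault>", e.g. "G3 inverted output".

G1 stuck-at-0

Fault-free values for test 1 (a=0, b=1, c=0): G1=1, G2=0, G3=0, G4=1, giving Y=1. Observed 0.
Test 1: faults giving observed 0 are {G1 stuck-at-0, G1 inverted output, G4 stuck-at-0, G4 inverted output}.
Test 2 (a=1, b=1, c=0): fault-free G1=0, G2=0, G3=1, G4=1 → 1; observed 1. Eliminates G4 stuck-at-0, G4 inverted output.
Test 3 (a=0, b=0, c=0): fault-free G1=0, G2=0, G3=0, G4=0 → 0; observed 0. Eliminates G1 inverted output.
Only G1 stuck-at-0 is consistent with every test.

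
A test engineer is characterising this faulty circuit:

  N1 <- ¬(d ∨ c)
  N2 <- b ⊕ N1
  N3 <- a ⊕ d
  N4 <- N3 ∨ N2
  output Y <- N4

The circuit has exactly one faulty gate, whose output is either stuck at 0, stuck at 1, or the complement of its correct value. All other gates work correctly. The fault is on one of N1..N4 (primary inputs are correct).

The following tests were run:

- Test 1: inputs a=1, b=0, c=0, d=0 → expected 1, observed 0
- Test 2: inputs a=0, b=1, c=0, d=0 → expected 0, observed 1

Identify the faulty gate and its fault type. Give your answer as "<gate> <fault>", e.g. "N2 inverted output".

N4 inverted output

Fault-free values for test 1 (a=1, b=0, c=0, d=0): N1=1, N2=1, N3=1, N4=1, giving Y=1. Observed 0.
Test 1: faults giving observed 0 are {N4 stuck-at-0, N4 inverted output}.
Test 2 (a=0, b=1, c=0, d=0): fault-free N1=1, N2=0, N3=0, N4=0 → 0; observed 1. Eliminates N4 stuck-at-0.
Only N4 inverted output is consistent with every test.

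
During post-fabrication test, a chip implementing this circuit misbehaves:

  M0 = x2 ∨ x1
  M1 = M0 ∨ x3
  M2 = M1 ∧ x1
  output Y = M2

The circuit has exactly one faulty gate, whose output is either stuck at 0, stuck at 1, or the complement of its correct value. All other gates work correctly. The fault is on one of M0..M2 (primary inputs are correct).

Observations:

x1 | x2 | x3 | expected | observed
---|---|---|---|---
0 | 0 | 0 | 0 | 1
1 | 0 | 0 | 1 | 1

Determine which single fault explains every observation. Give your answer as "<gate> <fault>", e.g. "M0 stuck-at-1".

Fault-free values for test 1 (x1=0, x2=0, x3=0): M0=0, M1=0, M2=0, giving Y=0. Observed 1.
Test 1: faults giving observed 1 are {M2 stuck-at-1, M2 inverted output}.
Test 2 (x1=1, x2=0, x3=0): fault-free M0=1, M1=1, M2=1 → 1; observed 1. Eliminates M2 inverted output.
Only M2 stuck-at-1 is consistent with every test.

M2 stuck-at-1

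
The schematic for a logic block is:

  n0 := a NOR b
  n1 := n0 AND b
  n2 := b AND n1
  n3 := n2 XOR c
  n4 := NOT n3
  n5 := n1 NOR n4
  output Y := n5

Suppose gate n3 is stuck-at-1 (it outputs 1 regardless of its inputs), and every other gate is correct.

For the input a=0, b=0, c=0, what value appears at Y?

Propagate with n3 forced: n0=1, n1=0, n2=0, n3=1 [stuck-at-1], n4=0, n5=1.
So Y = 1. (Without the fault it would be 0.)

1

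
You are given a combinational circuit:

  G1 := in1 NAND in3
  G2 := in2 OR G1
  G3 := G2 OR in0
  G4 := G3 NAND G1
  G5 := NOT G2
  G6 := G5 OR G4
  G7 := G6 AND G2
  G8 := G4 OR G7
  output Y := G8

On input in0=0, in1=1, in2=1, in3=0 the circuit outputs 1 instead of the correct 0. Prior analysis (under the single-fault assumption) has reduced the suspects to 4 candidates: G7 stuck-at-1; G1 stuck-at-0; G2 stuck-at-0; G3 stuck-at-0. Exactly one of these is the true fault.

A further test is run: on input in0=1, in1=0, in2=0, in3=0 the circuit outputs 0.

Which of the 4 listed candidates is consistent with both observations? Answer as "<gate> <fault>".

Evaluate each candidate on input in0=1, in1=0, in2=0, in3=0:
  G7 stuck-at-1: G1=1, G2=1, G3=1, G4=0, G5=0, G6=0, G7=1 [stuck-at-1], G8=1 → 1 — eliminated
  G1 stuck-at-0: G1=0 [stuck-at-0], G2=0, G3=1, G4=1, G5=1, G6=1, G7=0, G8=1 → 1 — eliminated
  G2 stuck-at-0: G1=1, G2=0 [stuck-at-0], G3=1, G4=0, G5=1, G6=1, G7=0, G8=0 → 0 — matches
  G3 stuck-at-0: G1=1, G2=1, G3=0 [stuck-at-0], G4=1, G5=0, G6=1, G7=1, G8=1 → 1 — eliminated
Only G2 stuck-at-0 reproduces the observed 0.

G2 stuck-at-0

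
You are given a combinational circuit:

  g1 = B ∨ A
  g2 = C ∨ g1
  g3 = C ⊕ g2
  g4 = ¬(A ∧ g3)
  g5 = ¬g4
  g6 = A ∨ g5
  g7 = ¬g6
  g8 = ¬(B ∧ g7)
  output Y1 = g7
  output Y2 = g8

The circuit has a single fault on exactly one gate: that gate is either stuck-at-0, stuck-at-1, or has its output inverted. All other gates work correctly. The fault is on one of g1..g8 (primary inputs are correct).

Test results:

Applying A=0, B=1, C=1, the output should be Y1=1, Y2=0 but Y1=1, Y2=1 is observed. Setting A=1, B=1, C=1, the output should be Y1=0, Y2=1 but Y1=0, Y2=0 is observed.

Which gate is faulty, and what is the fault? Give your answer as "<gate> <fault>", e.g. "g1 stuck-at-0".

Fault-free values for test 1 (A=0, B=1, C=1): g1=1, g2=1, g3=0, g4=1, g5=0, g6=0, g7=1, g8=0, giving Y1=1, Y2=0. Observed Y1=1, Y2=1.
Test 1: faults giving observed Y1=1, Y2=1 are {g8 stuck-at-1, g8 inverted output}.
Test 2 (A=1, B=1, C=1): fault-free g1=1, g2=1, g3=0, g4=1, g5=0, g6=1, g7=0, g8=1 → Y1=0, Y2=1; observed Y1=0, Y2=0. Eliminates g8 stuck-at-1.
Only g8 inverted output is consistent with every test.

g8 inverted output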